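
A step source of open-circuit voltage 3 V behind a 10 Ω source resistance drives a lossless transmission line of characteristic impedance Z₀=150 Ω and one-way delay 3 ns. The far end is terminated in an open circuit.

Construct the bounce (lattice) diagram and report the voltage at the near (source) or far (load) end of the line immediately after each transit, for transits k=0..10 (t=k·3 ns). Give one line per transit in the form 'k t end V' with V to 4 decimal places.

0 0 source 2.8125
1 3 load 5.6250
2 6 source 3.1641
3 9 load 0.7031
4 12 source 2.8564
5 15 load 5.0098
6 18 source 3.1256
7 21 load 1.2415
8 24 source 2.8901
9 27 load 4.5387
10 30 source 3.0962

Γ_L=1.000000, Γ_S=-0.875000; launch V₁=3·150/160=2.812500
k=0 src: V=2.8125
k=1 load: inc=2.812500, refl=2.812500·1.000000=2.8125; V=0.000000+2.812500+2.812500=5.6250
k=2 src: inc=2.812500, refl=2.812500·-0.875000=-2.4609; V=2.812500+2.812500+-2.460938=3.1641
k=3 load: inc=-2.460938, refl=-2.460938·1.000000=-2.4609; V=5.625000+-2.460938+-2.460938=0.7031
k=4 src: inc=-2.460938, refl=-2.460938·-0.875000=2.1533; V=3.164062+-2.460938+2.153320=2.8564
k=5 load: inc=2.153320, refl=2.153320·1.000000=2.1533; V=0.703125+2.153320+2.153320=5.0098
k=6 src: inc=2.153320, refl=2.153320·-0.875000=-1.8842; V=2.856445+2.153320+-1.884155=3.1256
k=7 load: inc=-1.884155, refl=-1.884155·1.000000=-1.8842; V=5.009766+-1.884155+-1.884155=1.2415
k=8 src: inc=-1.884155, refl=-1.884155·-0.875000=1.6486; V=3.125610+-1.884155+1.648636=2.8901
k=9 load: inc=1.648636, refl=1.648636·1.000000=1.6486; V=1.241455+1.648636+1.648636=4.5387
k=10 src: inc=1.648636, refl=1.648636·-0.875000=-1.4426; V=2.890091+1.648636+-1.442556=3.0962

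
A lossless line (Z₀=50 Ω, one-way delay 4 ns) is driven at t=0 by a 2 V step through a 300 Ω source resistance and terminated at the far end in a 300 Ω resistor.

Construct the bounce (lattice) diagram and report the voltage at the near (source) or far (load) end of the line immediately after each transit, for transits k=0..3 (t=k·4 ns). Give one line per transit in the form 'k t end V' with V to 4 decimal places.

0 0 source 0.2857
1 4 load 0.4898
2 8 source 0.6356
3 12 load 0.7397

Γ_L=0.714286, Γ_S=0.714286; launch V₁=2·50/350=0.285714
k=0 src: V=0.2857
k=1 load: inc=0.285714, refl=0.285714·0.714286=0.2041; V=0.000000+0.285714+0.204082=0.4898
k=2 src: inc=0.204082, refl=0.204082·0.714286=0.1458; V=0.285714+0.204082+0.145773=0.6356
k=3 load: inc=0.145773, refl=0.145773·0.714286=0.1041; V=0.489796+0.145773+0.104123=0.7397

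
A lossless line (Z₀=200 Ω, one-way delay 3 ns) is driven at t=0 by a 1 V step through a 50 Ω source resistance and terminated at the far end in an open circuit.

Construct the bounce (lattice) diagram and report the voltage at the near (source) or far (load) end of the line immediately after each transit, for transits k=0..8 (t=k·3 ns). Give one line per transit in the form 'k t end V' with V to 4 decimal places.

0 0 source 0.8000
1 3 load 1.6000
2 6 source 1.1200
3 9 load 0.6400
4 12 source 0.9280
5 15 load 1.2160
6 18 source 1.0432
7 21 load 0.8704
8 24 source 0.9741

Γ_L=1.000000, Γ_S=-0.600000; launch V₁=1·200/250=0.800000
k=0 src: V=0.8000
k=1 load: inc=0.800000, refl=0.800000·1.000000=0.8000; V=0.000000+0.800000+0.800000=1.6000
k=2 src: inc=0.800000, refl=0.800000·-0.600000=-0.4800; V=0.800000+0.800000+-0.480000=1.1200
k=3 load: inc=-0.480000, refl=-0.480000·1.000000=-0.4800; V=1.600000+-0.480000+-0.480000=0.6400
k=4 src: inc=-0.480000, refl=-0.480000·-0.600000=0.2880; V=1.120000+-0.480000+0.288000=0.9280
k=5 load: inc=0.288000, refl=0.288000·1.000000=0.2880; V=0.640000+0.288000+0.288000=1.2160
k=6 src: inc=0.288000, refl=0.288000·-0.600000=-0.1728; V=0.928000+0.288000+-0.172800=1.0432
k=7 load: inc=-0.172800, refl=-0.172800·1.000000=-0.1728; V=1.216000+-0.172800+-0.172800=0.8704
k=8 src: inc=-0.172800, refl=-0.172800·-0.600000=0.1037; V=1.043200+-0.172800+0.103680=0.9741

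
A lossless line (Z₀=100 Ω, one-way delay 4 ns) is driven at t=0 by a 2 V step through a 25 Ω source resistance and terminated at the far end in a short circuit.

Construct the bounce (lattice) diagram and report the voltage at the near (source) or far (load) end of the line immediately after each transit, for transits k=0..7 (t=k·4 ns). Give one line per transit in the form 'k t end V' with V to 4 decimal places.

0 0 source 1.6000
1 4 load 0.0000
2 8 source 0.9600
3 12 load 0.0000
4 16 source 0.5760
5 20 load 0.0000
6 24 source 0.3456
7 28 load 0.0000

Γ_L=-1.000000, Γ_S=-0.600000; launch V₁=2·100/125=1.600000
k=0 src: V=1.6000
k=1 load: inc=1.600000, refl=1.600000·-1.000000=-1.6000; V=0.000000+1.600000+-1.600000=0.0000
k=2 src: inc=-1.600000, refl=-1.600000·-0.600000=0.9600; V=1.600000+-1.600000+0.960000=0.9600
k=3 load: inc=0.960000, refl=0.960000·-1.000000=-0.9600; V=0.000000+0.960000+-0.960000=0.0000
k=4 src: inc=-0.960000, refl=-0.960000·-0.600000=0.5760; V=0.960000+-0.960000+0.576000=0.5760
k=5 load: inc=0.576000, refl=0.576000·-1.000000=-0.5760; V=0.000000+0.576000+-0.576000=0.0000
k=6 src: inc=-0.576000, refl=-0.576000·-0.600000=0.3456; V=0.576000+-0.576000+0.345600=0.3456
k=7 load: inc=0.345600, refl=0.345600·-1.000000=-0.3456; V=0.000000+0.345600+-0.345600=0.0000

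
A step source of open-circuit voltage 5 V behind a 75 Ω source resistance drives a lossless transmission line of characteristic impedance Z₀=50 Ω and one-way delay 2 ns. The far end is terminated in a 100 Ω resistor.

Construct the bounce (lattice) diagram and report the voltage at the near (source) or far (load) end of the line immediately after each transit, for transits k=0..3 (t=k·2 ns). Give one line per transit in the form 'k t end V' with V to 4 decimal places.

0 0 source 2.0000
1 2 load 2.6667
2 4 source 2.8000
3 6 load 2.8444

Γ_L=0.333333, Γ_S=0.200000; launch V₁=5·50/125=2.000000
k=0 src: V=2.0000
k=1 load: inc=2.000000, refl=2.000000·0.333333=0.6667; V=0.000000+2.000000+0.666667=2.6667
k=2 src: inc=0.666667, refl=0.666667·0.200000=0.1333; V=2.000000+0.666667+0.133333=2.8000
k=3 load: inc=0.133333, refl=0.133333·0.333333=0.0444; V=2.666667+0.133333+0.044444=2.8444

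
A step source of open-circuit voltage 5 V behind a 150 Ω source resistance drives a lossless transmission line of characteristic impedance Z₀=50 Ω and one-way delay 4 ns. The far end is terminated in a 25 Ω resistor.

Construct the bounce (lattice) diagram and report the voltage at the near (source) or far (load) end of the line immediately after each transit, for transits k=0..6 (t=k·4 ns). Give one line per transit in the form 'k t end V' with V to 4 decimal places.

Γ_L=-0.333333, Γ_S=0.500000; launch V₁=5·50/200=1.250000
k=0 src: V=1.2500
k=1 load: inc=1.250000, refl=1.250000·-0.333333=-0.4167; V=0.000000+1.250000+-0.416667=0.8333
k=2 src: inc=-0.416667, refl=-0.416667·0.500000=-0.2083; V=1.250000+-0.416667+-0.208333=0.6250
k=3 load: inc=-0.208333, refl=-0.208333·-0.333333=0.0694; V=0.833333+-0.208333+0.069444=0.6944
k=4 src: inc=0.069444, refl=0.069444·0.500000=0.0347; V=0.625000+0.069444+0.034722=0.7292
k=5 load: inc=0.034722, refl=0.034722·-0.333333=-0.0116; V=0.694444+0.034722+-0.011574=0.7176
k=6 src: inc=-0.011574, refl=-0.011574·0.500000=-0.0058; V=0.729167+-0.011574+-0.005787=0.7118

0 0 source 1.2500
1 4 load 0.8333
2 8 source 0.6250
3 12 load 0.6944
4 16 source 0.7292
5 20 load 0.7176
6 24 source 0.7118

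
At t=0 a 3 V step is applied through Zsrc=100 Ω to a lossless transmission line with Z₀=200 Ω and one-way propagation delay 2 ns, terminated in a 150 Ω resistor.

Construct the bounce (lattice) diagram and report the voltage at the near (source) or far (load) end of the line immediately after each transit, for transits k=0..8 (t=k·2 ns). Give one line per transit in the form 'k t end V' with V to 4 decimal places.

Γ_L=-0.142857, Γ_S=-0.333333; launch V₁=3·200/300=2.000000
k=0 src: V=2.0000
k=1 load: inc=2.000000, refl=2.000000·-0.142857=-0.2857; V=0.000000+2.000000+-0.285714=1.7143
k=2 src: inc=-0.285714, refl=-0.285714·-0.333333=0.0952; V=2.000000+-0.285714+0.095238=1.8095
k=3 load: inc=0.095238, refl=0.095238·-0.142857=-0.0136; V=1.714286+0.095238+-0.013605=1.7959
k=4 src: inc=-0.013605, refl=-0.013605·-0.333333=0.0045; V=1.809524+-0.013605+0.004535=1.8005
k=5 load: inc=0.004535, refl=0.004535·-0.142857=-0.0006; V=1.795918+0.004535+-0.000648=1.7998
k=6 src: inc=-0.000648, refl=-0.000648·-0.333333=0.0002; V=1.800454+-0.000648+0.000216=1.8000
k=7 load: inc=0.000216, refl=0.000216·-0.142857=-0.0000; V=1.799806+0.000216+-0.000031=1.8000
k=8 src: inc=-0.000031, refl=-0.000031·-0.333333=0.0000; V=1.800022+-0.000031+0.000010=1.8000

0 0 source 2.0000
1 2 load 1.7143
2 4 source 1.8095
3 6 load 1.7959
4 8 source 1.8005
5 10 load 1.7998
6 12 source 1.8000
7 14 load 1.8000
8 16 source 1.8000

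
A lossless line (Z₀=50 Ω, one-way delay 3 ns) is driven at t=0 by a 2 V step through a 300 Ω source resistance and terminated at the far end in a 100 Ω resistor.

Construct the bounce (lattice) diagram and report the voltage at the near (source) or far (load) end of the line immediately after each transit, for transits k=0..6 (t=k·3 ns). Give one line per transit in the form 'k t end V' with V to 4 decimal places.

0 0 source 0.2857
1 3 load 0.3810
2 6 source 0.4490
3 9 load 0.4717
4 12 source 0.4879
5 15 load 0.4933
6 18 source 0.4971

Γ_L=0.333333, Γ_S=0.714286; launch V₁=2·50/350=0.285714
k=0 src: V=0.2857
k=1 load: inc=0.285714, refl=0.285714·0.333333=0.0952; V=0.000000+0.285714+0.095238=0.3810
k=2 src: inc=0.095238, refl=0.095238·0.714286=0.0680; V=0.285714+0.095238+0.068027=0.4490
k=3 load: inc=0.068027, refl=0.068027·0.333333=0.0227; V=0.380952+0.068027+0.022676=0.4717
k=4 src: inc=0.022676, refl=0.022676·0.714286=0.0162; V=0.448980+0.022676+0.016197=0.4879
k=5 load: inc=0.016197, refl=0.016197·0.333333=0.0054; V=0.471655+0.016197+0.005399=0.4933
k=6 src: inc=0.005399, refl=0.005399·0.714286=0.0039; V=0.487852+0.005399+0.003856=0.4971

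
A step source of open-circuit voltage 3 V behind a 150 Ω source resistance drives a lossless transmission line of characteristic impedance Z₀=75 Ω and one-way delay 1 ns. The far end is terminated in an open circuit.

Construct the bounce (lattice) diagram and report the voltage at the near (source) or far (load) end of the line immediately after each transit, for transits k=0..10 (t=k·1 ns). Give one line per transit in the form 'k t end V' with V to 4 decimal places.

0 0 source 1.0000
1 1 load 2.0000
2 2 source 2.3333
3 3 load 2.6667
4 4 source 2.7778
5 5 load 2.8889
6 6 source 2.9259
7 7 load 2.9630
8 8 source 2.9753
9 9 load 2.9877
10 10 source 2.9918

Γ_L=1.000000, Γ_S=0.333333; launch V₁=3·75/225=1.000000
k=0 src: V=1.0000
k=1 load: inc=1.000000, refl=1.000000·1.000000=1.0000; V=0.000000+1.000000+1.000000=2.0000
k=2 src: inc=1.000000, refl=1.000000·0.333333=0.3333; V=1.000000+1.000000+0.333333=2.3333
k=3 load: inc=0.333333, refl=0.333333·1.000000=0.3333; V=2.000000+0.333333+0.333333=2.6667
k=4 src: inc=0.333333, refl=0.333333·0.333333=0.1111; V=2.333333+0.333333+0.111111=2.7778
k=5 load: inc=0.111111, refl=0.111111·1.000000=0.1111; V=2.666667+0.111111+0.111111=2.8889
k=6 src: inc=0.111111, refl=0.111111·0.333333=0.0370; V=2.777778+0.111111+0.037037=2.9259
k=7 load: inc=0.037037, refl=0.037037·1.000000=0.0370; V=2.888889+0.037037+0.037037=2.9630
k=8 src: inc=0.037037, refl=0.037037·0.333333=0.0123; V=2.925926+0.037037+0.012346=2.9753
k=9 load: inc=0.012346, refl=0.012346·1.000000=0.0123; V=2.962963+0.012346+0.012346=2.9877
k=10 src: inc=0.012346, refl=0.012346·0.333333=0.0041; V=2.975309+0.012346+0.004115=2.9918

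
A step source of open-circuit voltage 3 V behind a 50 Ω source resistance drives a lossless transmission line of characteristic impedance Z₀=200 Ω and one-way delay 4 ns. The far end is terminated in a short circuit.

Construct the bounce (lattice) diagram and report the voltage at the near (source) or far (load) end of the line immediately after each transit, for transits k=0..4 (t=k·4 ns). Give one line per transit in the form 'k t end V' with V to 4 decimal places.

Γ_L=-1.000000, Γ_S=-0.600000; launch V₁=3·200/250=2.400000
k=0 src: V=2.4000
k=1 load: inc=2.400000, refl=2.400000·-1.000000=-2.4000; V=0.000000+2.400000+-2.400000=0.0000
k=2 src: inc=-2.400000, refl=-2.400000·-0.600000=1.4400; V=2.400000+-2.400000+1.440000=1.4400
k=3 load: inc=1.440000, refl=1.440000·-1.000000=-1.4400; V=0.000000+1.440000+-1.440000=0.0000
k=4 src: inc=-1.440000, refl=-1.440000·-0.600000=0.8640; V=1.440000+-1.440000+0.864000=0.8640

0 0 source 2.4000
1 4 load 0.0000
2 8 source 1.4400
3 12 load 0.0000
4 16 source 0.8640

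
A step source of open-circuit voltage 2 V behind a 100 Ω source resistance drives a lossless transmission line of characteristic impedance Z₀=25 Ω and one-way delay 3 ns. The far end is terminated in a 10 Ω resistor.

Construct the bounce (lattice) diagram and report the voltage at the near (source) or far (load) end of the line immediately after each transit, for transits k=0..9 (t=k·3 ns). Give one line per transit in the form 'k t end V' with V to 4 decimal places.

Γ_L=-0.428571, Γ_S=0.600000; launch V₁=2·25/125=0.400000
k=0 src: V=0.4000
k=1 load: inc=0.400000, refl=0.400000·-0.428571=-0.1714; V=0.000000+0.400000+-0.171429=0.2286
k=2 src: inc=-0.171429, refl=-0.171429·0.600000=-0.1029; V=0.400000+-0.171429+-0.102857=0.1257
k=3 load: inc=-0.102857, refl=-0.102857·-0.428571=0.0441; V=0.228571+-0.102857+0.044082=0.1698
k=4 src: inc=0.044082, refl=0.044082·0.600000=0.0264; V=0.125714+0.044082+0.026449=0.1962
k=5 load: inc=0.026449, refl=0.026449·-0.428571=-0.0113; V=0.169796+0.026449+-0.011335=0.1849
k=6 src: inc=-0.011335, refl=-0.011335·0.600000=-0.0068; V=0.196245+-0.011335+-0.006801=0.1781
k=7 load: inc=-0.006801, refl=-0.006801·-0.428571=0.0029; V=0.184910+-0.006801+0.002915=0.1810
k=8 src: inc=0.002915, refl=0.002915·0.600000=0.0017; V=0.178108+0.002915+0.001749=0.1828
k=9 load: inc=0.001749, refl=0.001749·-0.428571=-0.0007; V=0.181023+0.001749+-0.000750=0.1820

0 0 source 0.4000
1 3 load 0.2286
2 6 source 0.1257
3 9 load 0.1698
4 12 source 0.1962
5 15 load 0.1849
6 18 source 0.1781
7 21 load 0.1810
8 24 source 0.1828
9 27 load 0.1820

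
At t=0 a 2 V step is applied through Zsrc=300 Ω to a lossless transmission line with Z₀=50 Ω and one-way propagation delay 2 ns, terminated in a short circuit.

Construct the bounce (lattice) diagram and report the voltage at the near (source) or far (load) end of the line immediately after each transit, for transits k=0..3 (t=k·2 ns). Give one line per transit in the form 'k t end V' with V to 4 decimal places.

0 0 source 0.2857
1 2 load 0.0000
2 4 source -0.2041
3 6 load 0.0000

Γ_L=-1.000000, Γ_S=0.714286; launch V₁=2·50/350=0.285714
k=0 src: V=0.2857
k=1 load: inc=0.285714, refl=0.285714·-1.000000=-0.2857; V=0.000000+0.285714+-0.285714=0.0000
k=2 src: inc=-0.285714, refl=-0.285714·0.714286=-0.2041; V=0.285714+-0.285714+-0.204082=-0.2041
k=3 load: inc=-0.204082, refl=-0.204082·-1.000000=0.2041; V=0.000000+-0.204082+0.204082=0.0000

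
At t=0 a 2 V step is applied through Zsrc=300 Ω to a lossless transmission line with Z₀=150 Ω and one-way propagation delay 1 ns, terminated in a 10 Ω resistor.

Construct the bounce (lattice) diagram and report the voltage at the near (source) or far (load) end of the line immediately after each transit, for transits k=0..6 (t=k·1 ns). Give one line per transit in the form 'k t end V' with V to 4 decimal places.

0 0 source 0.6667
1 1 load 0.0833
2 2 source -0.1111
3 3 load 0.0590
4 4 source 0.1157
5 5 load 0.0661
6 6 source 0.0496

Γ_L=-0.875000, Γ_S=0.333333; launch V₁=2·150/450=0.666667
k=0 src: V=0.6667
k=1 load: inc=0.666667, refl=0.666667·-0.875000=-0.5833; V=0.000000+0.666667+-0.583333=0.0833
k=2 src: inc=-0.583333, refl=-0.583333·0.333333=-0.1944; V=0.666667+-0.583333+-0.194444=-0.1111
k=3 load: inc=-0.194444, refl=-0.194444·-0.875000=0.1701; V=0.083333+-0.194444+0.170139=0.0590
k=4 src: inc=0.170139, refl=0.170139·0.333333=0.0567; V=-0.111111+0.170139+0.056713=0.1157
k=5 load: inc=0.056713, refl=0.056713·-0.875000=-0.0496; V=0.059028+0.056713+-0.049624=0.0661
k=6 src: inc=-0.049624, refl=-0.049624·0.333333=-0.0165; V=0.115741+-0.049624+-0.016541=0.0496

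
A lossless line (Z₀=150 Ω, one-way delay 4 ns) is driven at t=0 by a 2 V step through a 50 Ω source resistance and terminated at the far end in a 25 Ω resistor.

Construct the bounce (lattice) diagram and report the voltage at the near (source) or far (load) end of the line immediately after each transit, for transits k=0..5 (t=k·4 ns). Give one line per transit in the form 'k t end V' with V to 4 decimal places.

Γ_L=-0.714286, Γ_S=-0.500000; launch V₁=2·150/200=1.500000
k=0 src: V=1.5000
k=1 load: inc=1.500000, refl=1.500000·-0.714286=-1.0714; V=0.000000+1.500000+-1.071429=0.4286
k=2 src: inc=-1.071429, refl=-1.071429·-0.500000=0.5357; V=1.500000+-1.071429+0.535714=0.9643
k=3 load: inc=0.535714, refl=0.535714·-0.714286=-0.3827; V=0.428571+0.535714+-0.382653=0.5816
k=4 src: inc=-0.382653, refl=-0.382653·-0.500000=0.1913; V=0.964286+-0.382653+0.191327=0.7730
k=5 load: inc=0.191327, refl=0.191327·-0.714286=-0.1367; V=0.581633+0.191327+-0.136662=0.6363

0 0 source 1.5000
1 4 load 0.4286
2 8 source 0.9643
3 12 load 0.5816
4 16 source 0.7730
5 20 load 0.6363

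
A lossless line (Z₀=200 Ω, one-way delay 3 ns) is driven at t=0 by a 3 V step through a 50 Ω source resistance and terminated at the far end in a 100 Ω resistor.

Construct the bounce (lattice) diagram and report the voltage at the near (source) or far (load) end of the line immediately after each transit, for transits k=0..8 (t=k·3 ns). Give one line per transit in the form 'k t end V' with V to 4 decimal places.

0 0 source 2.4000
1 3 load 1.6000
2 6 source 2.0800
3 9 load 1.9200
4 12 source 2.0160
5 15 load 1.9840
6 18 source 2.0032
7 21 load 1.9968
8 24 source 2.0006

Γ_L=-0.333333, Γ_S=-0.600000; launch V₁=3·200/250=2.400000
k=0 src: V=2.4000
k=1 load: inc=2.400000, refl=2.400000·-0.333333=-0.8000; V=0.000000+2.400000+-0.800000=1.6000
k=2 src: inc=-0.800000, refl=-0.800000·-0.600000=0.4800; V=2.400000+-0.800000+0.480000=2.0800
k=3 load: inc=0.480000, refl=0.480000·-0.333333=-0.1600; V=1.600000+0.480000+-0.160000=1.9200
k=4 src: inc=-0.160000, refl=-0.160000·-0.600000=0.0960; V=2.080000+-0.160000+0.096000=2.0160
k=5 load: inc=0.096000, refl=0.096000·-0.333333=-0.0320; V=1.920000+0.096000+-0.032000=1.9840
k=6 src: inc=-0.032000, refl=-0.032000·-0.600000=0.0192; V=2.016000+-0.032000+0.019200=2.0032
k=7 load: inc=0.019200, refl=0.019200·-0.333333=-0.0064; V=1.984000+0.019200+-0.006400=1.9968
k=8 src: inc=-0.006400, refl=-0.006400·-0.600000=0.0038; V=2.003200+-0.006400+0.003840=2.0006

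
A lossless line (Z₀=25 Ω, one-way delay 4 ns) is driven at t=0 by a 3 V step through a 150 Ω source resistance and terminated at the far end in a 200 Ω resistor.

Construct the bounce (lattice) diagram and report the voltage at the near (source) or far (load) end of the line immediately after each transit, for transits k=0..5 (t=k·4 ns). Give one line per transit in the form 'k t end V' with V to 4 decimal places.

Γ_L=0.777778, Γ_S=0.714286; launch V₁=3·25/175=0.428571
k=0 src: V=0.4286
k=1 load: inc=0.428571, refl=0.428571·0.777778=0.3333; V=0.000000+0.428571+0.333333=0.7619
k=2 src: inc=0.333333, refl=0.333333·0.714286=0.2381; V=0.428571+0.333333+0.238095=1.0000
k=3 load: inc=0.238095, refl=0.238095·0.777778=0.1852; V=0.761905+0.238095+0.185185=1.1852
k=4 src: inc=0.185185, refl=0.185185·0.714286=0.1323; V=1.000000+0.185185+0.132275=1.3175
k=5 load: inc=0.132275, refl=0.132275·0.777778=0.1029; V=1.185185+0.132275+0.102881=1.4203

0 0 source 0.4286
1 4 load 0.7619
2 8 source 1.0000
3 12 load 1.1852
4 16 source 1.3175
5 20 load 1.4203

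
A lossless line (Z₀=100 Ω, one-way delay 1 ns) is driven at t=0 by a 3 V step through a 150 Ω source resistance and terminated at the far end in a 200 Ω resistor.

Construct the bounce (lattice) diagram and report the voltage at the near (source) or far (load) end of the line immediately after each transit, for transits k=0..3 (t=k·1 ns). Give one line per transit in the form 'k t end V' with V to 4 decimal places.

Γ_L=0.333333, Γ_S=0.200000; launch V₁=3·100/250=1.200000
k=0 src: V=1.2000
k=1 load: inc=1.200000, refl=1.200000·0.333333=0.4000; V=0.000000+1.200000+0.400000=1.6000
k=2 src: inc=0.400000, refl=0.400000·0.200000=0.0800; V=1.200000+0.400000+0.080000=1.6800
k=3 load: inc=0.080000, refl=0.080000·0.333333=0.0267; V=1.600000+0.080000+0.026667=1.7067

0 0 source 1.2000
1 1 load 1.6000
2 2 source 1.6800
3 3 load 1.7067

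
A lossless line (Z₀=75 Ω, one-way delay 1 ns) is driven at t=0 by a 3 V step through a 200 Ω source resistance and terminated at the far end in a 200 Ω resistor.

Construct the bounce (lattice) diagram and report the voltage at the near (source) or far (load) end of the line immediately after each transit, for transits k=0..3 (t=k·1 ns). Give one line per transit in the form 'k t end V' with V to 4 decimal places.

0 0 source 0.8182
1 1 load 1.1901
2 2 source 1.3591
3 3 load 1.4360

Γ_L=0.454545, Γ_S=0.454545; launch V₁=3·75/275=0.818182
k=0 src: V=0.8182
k=1 load: inc=0.818182, refl=0.818182·0.454545=0.3719; V=0.000000+0.818182+0.371901=1.1901
k=2 src: inc=0.371901, refl=0.371901·0.454545=0.1690; V=0.818182+0.371901+0.169046=1.3591
k=3 load: inc=0.169046, refl=0.169046·0.454545=0.0768; V=1.190083+0.169046+0.076839=1.4360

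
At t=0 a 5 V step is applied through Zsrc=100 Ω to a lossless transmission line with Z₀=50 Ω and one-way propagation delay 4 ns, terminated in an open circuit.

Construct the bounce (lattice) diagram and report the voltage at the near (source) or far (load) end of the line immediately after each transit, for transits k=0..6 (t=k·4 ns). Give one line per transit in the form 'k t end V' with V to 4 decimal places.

0 0 source 1.6667
1 4 load 3.3333
2 8 source 3.8889
3 12 load 4.4444
4 16 source 4.6296
5 20 load 4.8148
6 24 source 4.8765

Γ_L=1.000000, Γ_S=0.333333; launch V₁=5·50/150=1.666667
k=0 src: V=1.6667
k=1 load: inc=1.666667, refl=1.666667·1.000000=1.6667; V=0.000000+1.666667+1.666667=3.3333
k=2 src: inc=1.666667, refl=1.666667·0.333333=0.5556; V=1.666667+1.666667+0.555556=3.8889
k=3 load: inc=0.555556, refl=0.555556·1.000000=0.5556; V=3.333333+0.555556+0.555556=4.4444
k=4 src: inc=0.555556, refl=0.555556·0.333333=0.1852; V=3.888889+0.555556+0.185185=4.6296
k=5 load: inc=0.185185, refl=0.185185·1.000000=0.1852; V=4.444444+0.185185+0.185185=4.8148
k=6 src: inc=0.185185, refl=0.185185·0.333333=0.0617; V=4.629630+0.185185+0.061728=4.8765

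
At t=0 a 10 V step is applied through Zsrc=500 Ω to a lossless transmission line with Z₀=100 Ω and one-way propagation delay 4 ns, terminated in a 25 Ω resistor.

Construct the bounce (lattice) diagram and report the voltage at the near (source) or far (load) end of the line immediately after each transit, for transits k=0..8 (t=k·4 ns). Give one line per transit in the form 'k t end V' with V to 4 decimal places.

Γ_L=-0.600000, Γ_S=0.666667; launch V₁=10·100/600=1.666667
k=0 src: V=1.6667
k=1 load: inc=1.666667, refl=1.666667·-0.600000=-1.0000; V=0.000000+1.666667+-1.000000=0.6667
k=2 src: inc=-1.000000, refl=-1.000000·0.666667=-0.6667; V=1.666667+-1.000000+-0.666667=0.0000
k=3 load: inc=-0.666667, refl=-0.666667·-0.600000=0.4000; V=0.666667+-0.666667+0.400000=0.4000
k=4 src: inc=0.400000, refl=0.400000·0.666667=0.2667; V=0.000000+0.400000+0.266667=0.6667
k=5 load: inc=0.266667, refl=0.266667·-0.600000=-0.1600; V=0.400000+0.266667+-0.160000=0.5067
k=6 src: inc=-0.160000, refl=-0.160000·0.666667=-0.1067; V=0.666667+-0.160000+-0.106667=0.4000
k=7 load: inc=-0.106667, refl=-0.106667·-0.600000=0.0640; V=0.506667+-0.106667+0.064000=0.4640
k=8 src: inc=0.064000, refl=0.064000·0.666667=0.0427; V=0.400000+0.064000+0.042667=0.5067

0 0 source 1.6667
1 4 load 0.6667
2 8 source 0.0000
3 12 load 0.4000
4 16 source 0.6667
5 20 load 0.5067
6 24 source 0.4000
7 28 load 0.4640
8 32 source 0.5067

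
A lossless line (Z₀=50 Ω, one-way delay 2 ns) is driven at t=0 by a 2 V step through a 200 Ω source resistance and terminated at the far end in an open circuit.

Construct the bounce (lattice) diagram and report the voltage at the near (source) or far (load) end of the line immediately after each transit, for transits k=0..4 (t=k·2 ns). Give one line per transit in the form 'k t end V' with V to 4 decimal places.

Γ_L=1.000000, Γ_S=0.600000; launch V₁=2·50/250=0.400000
k=0 src: V=0.4000
k=1 load: inc=0.400000, refl=0.400000·1.000000=0.4000; V=0.000000+0.400000+0.400000=0.8000
k=2 src: inc=0.400000, refl=0.400000·0.600000=0.2400; V=0.400000+0.400000+0.240000=1.0400
k=3 load: inc=0.240000, refl=0.240000·1.000000=0.2400; V=0.800000+0.240000+0.240000=1.2800
k=4 src: inc=0.240000, refl=0.240000·0.600000=0.1440; V=1.040000+0.240000+0.144000=1.4240

0 0 source 0.4000
1 2 load 0.8000
2 4 source 1.0400
3 6 load 1.2800
4 8 source 1.4240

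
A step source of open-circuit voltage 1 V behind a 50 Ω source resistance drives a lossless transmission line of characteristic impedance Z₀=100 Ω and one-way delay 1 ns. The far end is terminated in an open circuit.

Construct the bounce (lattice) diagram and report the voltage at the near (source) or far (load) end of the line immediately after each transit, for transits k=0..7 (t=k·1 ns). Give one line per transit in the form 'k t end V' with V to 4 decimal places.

0 0 source 0.6667
1 1 load 1.3333
2 2 source 1.1111
3 3 load 0.8889
4 4 source 0.9630
5 5 load 1.0370
6 6 source 1.0123
7 7 load 0.9877

Γ_L=1.000000, Γ_S=-0.333333; launch V₁=1·100/150=0.666667
k=0 src: V=0.6667
k=1 load: inc=0.666667, refl=0.666667·1.000000=0.6667; V=0.000000+0.666667+0.666667=1.3333
k=2 src: inc=0.666667, refl=0.666667·-0.333333=-0.2222; V=0.666667+0.666667+-0.222222=1.1111
k=3 load: inc=-0.222222, refl=-0.222222·1.000000=-0.2222; V=1.333333+-0.222222+-0.222222=0.8889
k=4 src: inc=-0.222222, refl=-0.222222·-0.333333=0.0741; V=1.111111+-0.222222+0.074074=0.9630
k=5 load: inc=0.074074, refl=0.074074·1.000000=0.0741; V=0.888889+0.074074+0.074074=1.0370
k=6 src: inc=0.074074, refl=0.074074·-0.333333=-0.0247; V=0.962963+0.074074+-0.024691=1.0123
k=7 load: inc=-0.024691, refl=-0.024691·1.000000=-0.0247; V=1.037037+-0.024691+-0.024691=0.9877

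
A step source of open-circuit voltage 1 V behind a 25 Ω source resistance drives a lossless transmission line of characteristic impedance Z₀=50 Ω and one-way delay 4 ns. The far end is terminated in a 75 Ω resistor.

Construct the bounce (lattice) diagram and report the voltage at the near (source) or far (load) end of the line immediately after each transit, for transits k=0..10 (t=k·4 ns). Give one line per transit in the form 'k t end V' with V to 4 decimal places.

Γ_L=0.200000, Γ_S=-0.333333; launch V₁=1·50/75=0.666667
k=0 src: V=0.6667
k=1 load: inc=0.666667, refl=0.666667·0.200000=0.1333; V=0.000000+0.666667+0.133333=0.8000
k=2 src: inc=0.133333, refl=0.133333·-0.333333=-0.0444; V=0.666667+0.133333+-0.044444=0.7556
k=3 load: inc=-0.044444, refl=-0.044444·0.200000=-0.0089; V=0.800000+-0.044444+-0.008889=0.7467
k=4 src: inc=-0.008889, refl=-0.008889·-0.333333=0.0030; V=0.755556+-0.008889+0.002963=0.7496
k=5 load: inc=0.002963, refl=0.002963·0.200000=0.0006; V=0.746667+0.002963+0.000593=0.7502
k=6 src: inc=0.000593, refl=0.000593·-0.333333=-0.0002; V=0.749630+0.000593+-0.000198=0.7500
k=7 load: inc=-0.000198, refl=-0.000198·0.200000=-0.0000; V=0.750222+-0.000198+-0.000040=0.7500
k=8 src: inc=-0.000040, refl=-0.000040·-0.333333=0.0000; V=0.750025+-0.000040+0.000013=0.7500
k=9 load: inc=0.000013, refl=0.000013·0.200000=0.0000; V=0.749985+0.000013+0.000003=0.7500
k=10 src: inc=0.000003, refl=0.000003·-0.333333=-0.0000; V=0.749998+0.000003+-0.000001=0.7500

0 0 source 0.6667
1 4 load 0.8000
2 8 source 0.7556
3 12 load 0.7467
4 16 source 0.7496
5 20 load 0.7502
6 24 source 0.7500
7 28 load 0.7500
8 32 source 0.7500
9 36 load 0.7500
10 40 source 0.7500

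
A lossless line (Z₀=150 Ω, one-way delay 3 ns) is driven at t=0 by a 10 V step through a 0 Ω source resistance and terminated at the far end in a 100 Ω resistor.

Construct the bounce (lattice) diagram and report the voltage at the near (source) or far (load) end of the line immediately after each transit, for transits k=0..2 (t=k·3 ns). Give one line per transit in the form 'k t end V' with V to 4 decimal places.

Γ_L=-0.200000, Γ_S=-1.000000; launch V₁=10·150/150=10.000000
k=0 src: V=10.0000
k=1 load: inc=10.000000, refl=10.000000·-0.200000=-2.0000; V=0.000000+10.000000+-2.000000=8.0000
k=2 src: inc=-2.000000, refl=-2.000000·-1.000000=2.0000; V=10.000000+-2.000000+2.000000=10.0000

0 0 source 10.0000
1 3 load 8.0000
2 6 source 10.0000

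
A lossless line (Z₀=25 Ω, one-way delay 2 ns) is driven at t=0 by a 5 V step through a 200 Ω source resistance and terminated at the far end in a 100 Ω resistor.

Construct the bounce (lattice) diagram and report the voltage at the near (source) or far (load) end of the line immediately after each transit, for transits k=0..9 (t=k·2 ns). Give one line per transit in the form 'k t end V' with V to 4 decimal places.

0 0 source 0.5556
1 2 load 0.8889
2 4 source 1.1481
3 6 load 1.3037
4 8 source 1.4247
5 10 load 1.4973
6 12 source 1.5537
7 14 load 1.5876
8 16 source 1.6140
9 18 load 1.6298

Γ_L=0.600000, Γ_S=0.777778; launch V₁=5·25/225=0.555556
k=0 src: V=0.5556
k=1 load: inc=0.555556, refl=0.555556·0.600000=0.3333; V=0.000000+0.555556+0.333333=0.8889
k=2 src: inc=0.333333, refl=0.333333·0.777778=0.2593; V=0.555556+0.333333+0.259259=1.1481
k=3 load: inc=0.259259, refl=0.259259·0.600000=0.1556; V=0.888889+0.259259+0.155556=1.3037
k=4 src: inc=0.155556, refl=0.155556·0.777778=0.1210; V=1.148148+0.155556+0.120988=1.4247
k=5 load: inc=0.120988, refl=0.120988·0.600000=0.0726; V=1.303704+0.120988+0.072593=1.4973
k=6 src: inc=0.072593, refl=0.072593·0.777778=0.0565; V=1.424691+0.072593+0.056461=1.5537
k=7 load: inc=0.056461, refl=0.056461·0.600000=0.0339; V=1.497284+0.056461+0.033877=1.5876
k=8 src: inc=0.033877, refl=0.033877·0.777778=0.0263; V=1.553745+0.033877+0.026348=1.6140
k=9 load: inc=0.026348, refl=0.026348·0.600000=0.0158; V=1.587621+0.026348+0.015809=1.6298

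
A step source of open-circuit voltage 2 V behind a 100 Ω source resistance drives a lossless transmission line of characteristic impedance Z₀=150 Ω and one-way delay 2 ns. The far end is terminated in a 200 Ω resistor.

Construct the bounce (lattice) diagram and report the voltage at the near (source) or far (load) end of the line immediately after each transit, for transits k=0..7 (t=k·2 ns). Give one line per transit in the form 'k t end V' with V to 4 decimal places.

0 0 source 1.2000
1 2 load 1.3714
2 4 source 1.3371
3 6 load 1.3322
4 8 source 1.3332
5 10 load 1.3334
6 12 source 1.3333
7 14 load 1.3333

Γ_L=0.142857, Γ_S=-0.200000; launch V₁=2·150/250=1.200000
k=0 src: V=1.2000
k=1 load: inc=1.200000, refl=1.200000·0.142857=0.1714; V=0.000000+1.200000+0.171429=1.3714
k=2 src: inc=0.171429, refl=0.171429·-0.200000=-0.0343; V=1.200000+0.171429+-0.034286=1.3371
k=3 load: inc=-0.034286, refl=-0.034286·0.142857=-0.0049; V=1.371429+-0.034286+-0.004898=1.3322
k=4 src: inc=-0.004898, refl=-0.004898·-0.200000=0.0010; V=1.337143+-0.004898+0.000980=1.3332
k=5 load: inc=0.000980, refl=0.000980·0.142857=0.0001; V=1.332245+0.000980+0.000140=1.3334
k=6 src: inc=0.000140, refl=0.000140·-0.200000=-0.0000; V=1.333224+0.000140+-0.000028=1.3333
k=7 load: inc=-0.000028, refl=-0.000028·0.142857=-0.0000; V=1.333364+-0.000028+-0.000004=1.3333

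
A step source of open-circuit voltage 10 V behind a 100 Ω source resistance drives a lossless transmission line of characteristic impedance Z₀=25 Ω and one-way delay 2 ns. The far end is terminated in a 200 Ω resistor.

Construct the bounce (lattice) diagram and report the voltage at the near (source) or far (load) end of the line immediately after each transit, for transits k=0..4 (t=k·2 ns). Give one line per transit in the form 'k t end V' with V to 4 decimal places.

0 0 source 2.0000
1 2 load 3.5556
2 4 source 4.4889
3 6 load 5.2148
4 8 source 5.6504

Γ_L=0.777778, Γ_S=0.600000; launch V₁=10·25/125=2.000000
k=0 src: V=2.0000
k=1 load: inc=2.000000, refl=2.000000·0.777778=1.5556; V=0.000000+2.000000+1.555556=3.5556
k=2 src: inc=1.555556, refl=1.555556·0.600000=0.9333; V=2.000000+1.555556+0.933333=4.4889
k=3 load: inc=0.933333, refl=0.933333·0.777778=0.7259; V=3.555556+0.933333+0.725926=5.2148
k=4 src: inc=0.725926, refl=0.725926·0.600000=0.4356; V=4.488889+0.725926+0.435556=5.6504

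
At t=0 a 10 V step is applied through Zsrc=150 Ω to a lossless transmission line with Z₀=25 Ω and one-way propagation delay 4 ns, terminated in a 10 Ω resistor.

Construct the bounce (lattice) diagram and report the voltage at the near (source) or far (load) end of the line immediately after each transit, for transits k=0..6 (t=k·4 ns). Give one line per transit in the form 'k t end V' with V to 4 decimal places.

0 0 source 1.4286
1 4 load 0.8163
2 8 source 0.3790
3 12 load 0.5664
4 16 source 0.7003
5 20 load 0.6429
6 24 source 0.6019

Γ_L=-0.428571, Γ_S=0.714286; launch V₁=10·25/175=1.428571
k=0 src: V=1.4286
k=1 load: inc=1.428571, refl=1.428571·-0.428571=-0.6122; V=0.000000+1.428571+-0.612245=0.8163
k=2 src: inc=-0.612245, refl=-0.612245·0.714286=-0.4373; V=1.428571+-0.612245+-0.437318=0.3790
k=3 load: inc=-0.437318, refl=-0.437318·-0.428571=0.1874; V=0.816327+-0.437318+0.187422=0.5664
k=4 src: inc=0.187422, refl=0.187422·0.714286=0.1339; V=0.379009+0.187422+0.133873=0.7003
k=5 load: inc=0.133873, refl=0.133873·-0.428571=-0.0574; V=0.566431+0.133873+-0.057374=0.6429
k=6 src: inc=-0.057374, refl=-0.057374·0.714286=-0.0410; V=0.700303+-0.057374+-0.040981=0.6019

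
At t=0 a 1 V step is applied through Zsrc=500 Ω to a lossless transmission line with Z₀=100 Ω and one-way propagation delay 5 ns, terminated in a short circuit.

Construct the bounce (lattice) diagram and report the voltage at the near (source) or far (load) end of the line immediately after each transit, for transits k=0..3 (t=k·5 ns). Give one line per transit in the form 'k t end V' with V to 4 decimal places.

0 0 source 0.1667
1 5 load 0.0000
2 10 source -0.1111
3 15 load 0.0000

Γ_L=-1.000000, Γ_S=0.666667; launch V₁=1·100/600=0.166667
k=0 src: V=0.1667
k=1 load: inc=0.166667, refl=0.166667·-1.000000=-0.1667; V=0.000000+0.166667+-0.166667=0.0000
k=2 src: inc=-0.166667, refl=-0.166667·0.666667=-0.1111; V=0.166667+-0.166667+-0.111111=-0.1111
k=3 load: inc=-0.111111, refl=-0.111111·-1.000000=0.1111; V=0.000000+-0.111111+0.111111=0.0000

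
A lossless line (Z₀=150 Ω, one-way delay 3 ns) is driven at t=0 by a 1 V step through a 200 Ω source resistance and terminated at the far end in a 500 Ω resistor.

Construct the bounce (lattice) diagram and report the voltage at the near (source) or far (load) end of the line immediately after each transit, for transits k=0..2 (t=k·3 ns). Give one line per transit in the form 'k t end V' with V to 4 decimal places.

0 0 source 0.4286
1 3 load 0.6593
2 6 source 0.6923

Γ_L=0.538462, Γ_S=0.142857; launch V₁=1·150/350=0.428571
k=0 src: V=0.4286
k=1 load: inc=0.428571, refl=0.428571·0.538462=0.2308; V=0.000000+0.428571+0.230769=0.6593
k=2 src: inc=0.230769, refl=0.230769·0.142857=0.0330; V=0.428571+0.230769+0.032967=0.6923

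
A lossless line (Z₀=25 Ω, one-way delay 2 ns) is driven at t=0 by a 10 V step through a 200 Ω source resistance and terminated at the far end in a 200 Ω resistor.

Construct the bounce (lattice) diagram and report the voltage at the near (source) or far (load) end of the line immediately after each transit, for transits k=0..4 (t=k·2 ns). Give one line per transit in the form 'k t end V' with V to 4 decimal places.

Γ_L=0.777778, Γ_S=0.777778; launch V₁=10·25/225=1.111111
k=0 src: V=1.1111
k=1 load: inc=1.111111, refl=1.111111·0.777778=0.8642; V=0.000000+1.111111+0.864198=1.9753
k=2 src: inc=0.864198, refl=0.864198·0.777778=0.6722; V=1.111111+0.864198+0.672154=2.6475
k=3 load: inc=0.672154, refl=0.672154·0.777778=0.5228; V=1.975309+0.672154+0.522786=3.1702
k=4 src: inc=0.522786, refl=0.522786·0.777778=0.4066; V=2.647462+0.522786+0.406611=3.5769

0 0 source 1.1111
1 2 load 1.9753
2 4 source 2.6475
3 6 load 3.1702
4 8 source 3.5769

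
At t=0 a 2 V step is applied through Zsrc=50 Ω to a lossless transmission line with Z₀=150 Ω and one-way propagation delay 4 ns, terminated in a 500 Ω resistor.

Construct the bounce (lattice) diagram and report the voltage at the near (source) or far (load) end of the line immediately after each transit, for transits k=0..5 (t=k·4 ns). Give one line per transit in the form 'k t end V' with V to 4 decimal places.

Γ_L=0.538462, Γ_S=-0.500000; launch V₁=2·150/200=1.500000
k=0 src: V=1.5000
k=1 load: inc=1.500000, refl=1.500000·0.538462=0.8077; V=0.000000+1.500000+0.807692=2.3077
k=2 src: inc=0.807692, refl=0.807692·-0.500000=-0.4038; V=1.500000+0.807692+-0.403846=1.9038
k=3 load: inc=-0.403846, refl=-0.403846·0.538462=-0.2175; V=2.307692+-0.403846+-0.217456=1.6864
k=4 src: inc=-0.217456, refl=-0.217456·-0.500000=0.1087; V=1.903846+-0.217456+0.108728=1.7951
k=5 load: inc=0.108728, refl=0.108728·0.538462=0.0585; V=1.686391+0.108728+0.058546=1.8537

0 0 source 1.5000
1 4 load 2.3077
2 8 source 1.9038
3 12 load 1.6864
4 16 source 1.7951
5 20 load 1.8537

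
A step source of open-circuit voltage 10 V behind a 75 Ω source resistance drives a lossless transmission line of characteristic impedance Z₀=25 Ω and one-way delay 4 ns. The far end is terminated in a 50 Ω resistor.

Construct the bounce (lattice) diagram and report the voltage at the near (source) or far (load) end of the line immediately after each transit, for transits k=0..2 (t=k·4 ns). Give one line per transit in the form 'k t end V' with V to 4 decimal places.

Γ_L=0.333333, Γ_S=0.500000; launch V₁=10·25/100=2.500000
k=0 src: V=2.5000
k=1 load: inc=2.500000, refl=2.500000·0.333333=0.8333; V=0.000000+2.500000+0.833333=3.3333
k=2 src: inc=0.833333, refl=0.833333·0.500000=0.4167; V=2.500000+0.833333+0.416667=3.7500

0 0 source 2.5000
1 4 load 3.3333
2 8 source 3.7500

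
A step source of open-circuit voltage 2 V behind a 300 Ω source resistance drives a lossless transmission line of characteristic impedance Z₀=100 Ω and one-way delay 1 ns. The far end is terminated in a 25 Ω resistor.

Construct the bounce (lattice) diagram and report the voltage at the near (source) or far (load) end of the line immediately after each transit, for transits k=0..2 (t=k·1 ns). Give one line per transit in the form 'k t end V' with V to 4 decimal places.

Γ_L=-0.600000, Γ_S=0.500000; launch V₁=2·100/400=0.500000
k=0 src: V=0.5000
k=1 load: inc=0.500000, refl=0.500000·-0.600000=-0.3000; V=0.000000+0.500000+-0.300000=0.2000
k=2 src: inc=-0.300000, refl=-0.300000·0.500000=-0.1500; V=0.500000+-0.300000+-0.150000=0.0500

0 0 source 0.5000
1 1 load 0.2000
2 2 source 0.0500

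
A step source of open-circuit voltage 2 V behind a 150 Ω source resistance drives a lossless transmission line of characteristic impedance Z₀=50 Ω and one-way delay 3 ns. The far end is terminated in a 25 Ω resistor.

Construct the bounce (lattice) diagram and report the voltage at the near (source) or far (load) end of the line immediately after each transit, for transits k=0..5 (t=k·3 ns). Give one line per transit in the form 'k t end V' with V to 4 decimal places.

0 0 source 0.5000
1 3 load 0.3333
2 6 source 0.2500
3 9 load 0.2778
4 12 source 0.2917
5 15 load 0.2870

Γ_L=-0.333333, Γ_S=0.500000; launch V₁=2·50/200=0.500000
k=0 src: V=0.5000
k=1 load: inc=0.500000, refl=0.500000·-0.333333=-0.1667; V=0.000000+0.500000+-0.166667=0.3333
k=2 src: inc=-0.166667, refl=-0.166667·0.500000=-0.0833; V=0.500000+-0.166667+-0.083333=0.2500
k=3 load: inc=-0.083333, refl=-0.083333·-0.333333=0.0278; V=0.333333+-0.083333+0.027778=0.2778
k=4 src: inc=0.027778, refl=0.027778·0.500000=0.0139; V=0.250000+0.027778+0.013889=0.2917
k=5 load: inc=0.013889, refl=0.013889·-0.333333=-0.0046; V=0.277778+0.013889+-0.004630=0.2870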